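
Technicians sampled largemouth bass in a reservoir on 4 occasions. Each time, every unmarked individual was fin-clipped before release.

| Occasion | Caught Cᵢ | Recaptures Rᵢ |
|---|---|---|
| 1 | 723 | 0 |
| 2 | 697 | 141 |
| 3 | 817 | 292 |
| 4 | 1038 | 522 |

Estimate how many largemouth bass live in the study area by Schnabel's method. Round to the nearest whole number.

N ≈ 3583

Marked at large before each occasion: Mᵢ = Σⱼ<ᵢ (Cⱼ − Rⱼ) → M1=0, M2=723, M3=1279, M4=1804
Σ MᵢCᵢ = 0·723 + 723·697 + 1279·817 + 1804·1038 = 0 + 503931 + 1044943 + 1872552 = 3421426
Σ Rᵢ = 0 + 141 + 292 + 522 = 955
N̂ = 3421426 / 955 ≈ 3582.6 → 3583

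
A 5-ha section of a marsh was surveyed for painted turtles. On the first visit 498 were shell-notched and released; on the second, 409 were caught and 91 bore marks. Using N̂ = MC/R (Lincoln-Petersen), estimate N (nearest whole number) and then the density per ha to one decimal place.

N̂ = 498·409/91 = 203682/91 ≈ 2238.3 → 2238
Density = N̂ / area = 2238 / 5 ≈ 447.60 → 447.6 per ha

density ≈ 447.6 painted turtles per ha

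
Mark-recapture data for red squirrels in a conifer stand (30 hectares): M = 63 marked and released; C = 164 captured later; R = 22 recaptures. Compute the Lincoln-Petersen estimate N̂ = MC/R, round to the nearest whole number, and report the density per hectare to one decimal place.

density ≈ 15.7 red squirrels per hectare

N̂ = 63·164/22 = 10332/22 ≈ 469.6 → 470
Density = N̂ / area = 470 / 30 ≈ 15.67 → 15.7 per hectare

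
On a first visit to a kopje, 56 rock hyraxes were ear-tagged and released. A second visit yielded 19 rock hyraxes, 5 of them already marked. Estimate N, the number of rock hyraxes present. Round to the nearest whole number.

N = (56 × 19) / 5 = 1064 / 5 ≈ 212.8 → 213

N ≈ 213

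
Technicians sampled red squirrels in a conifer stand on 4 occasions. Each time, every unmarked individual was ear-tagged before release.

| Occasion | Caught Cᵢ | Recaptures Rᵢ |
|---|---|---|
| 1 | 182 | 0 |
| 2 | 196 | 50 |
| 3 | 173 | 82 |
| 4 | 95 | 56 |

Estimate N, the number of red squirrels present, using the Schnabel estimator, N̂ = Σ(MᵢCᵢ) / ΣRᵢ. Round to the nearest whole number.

N ≈ 703

Marked at large before each occasion: Mᵢ = Σⱼ<ᵢ (Cⱼ − Rⱼ) → M1=0, M2=182, M3=328, M4=419
Σ MᵢCᵢ = 0·182 + 182·196 + 328·173 + 419·95 = 0 + 35672 + 56744 + 39805 = 132221
Σ Rᵢ = 0 + 50 + 82 + 56 = 188
N̂ = 132221 / 188 ≈ 703.3 → 703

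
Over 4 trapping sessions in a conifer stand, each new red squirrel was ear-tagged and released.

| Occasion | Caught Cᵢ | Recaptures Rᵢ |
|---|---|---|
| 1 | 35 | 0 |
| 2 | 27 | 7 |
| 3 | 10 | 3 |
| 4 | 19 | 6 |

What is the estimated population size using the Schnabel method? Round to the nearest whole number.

N ≈ 167

Marked at large before each occasion: Mᵢ = Σⱼ<ᵢ (Cⱼ − Rⱼ) → M1=0, M2=35, M3=55, M4=62
Σ MᵢCᵢ = 0·35 + 35·27 + 55·10 + 62·19 = 0 + 945 + 550 + 1178 = 2673
Σ Rᵢ = 0 + 7 + 3 + 6 = 16
N̂ = 2673 / 16 ≈ 167.1 → 167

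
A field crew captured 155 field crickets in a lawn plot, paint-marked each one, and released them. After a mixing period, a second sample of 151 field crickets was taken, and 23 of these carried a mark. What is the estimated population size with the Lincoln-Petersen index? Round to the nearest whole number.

N = (155 × 151) / 23 = 23405 / 23 ≈ 1017.6 → 1018

N ≈ 1018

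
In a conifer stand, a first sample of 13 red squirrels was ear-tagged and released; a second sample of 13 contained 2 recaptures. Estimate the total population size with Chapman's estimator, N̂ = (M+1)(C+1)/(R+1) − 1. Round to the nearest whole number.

N̂ = (13+1)(13+1)/(2+1) − 1 = 14·14/3 − 1
= 196/3 − 1 ≈ 65.3 − 1 ≈ 64.3 → 64

N ≈ 64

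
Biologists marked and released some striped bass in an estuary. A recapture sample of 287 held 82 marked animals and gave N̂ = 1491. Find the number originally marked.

From N = M·C/R: M = N·R / C = 1491·82 / 287 = 122262 / 287 = 426.

M = 426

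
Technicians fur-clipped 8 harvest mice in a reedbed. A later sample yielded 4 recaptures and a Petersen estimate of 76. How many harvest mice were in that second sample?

C = 38

From N = M·C/R: C = N·R / M = 76·4 / 8 = 304 / 8 = 38.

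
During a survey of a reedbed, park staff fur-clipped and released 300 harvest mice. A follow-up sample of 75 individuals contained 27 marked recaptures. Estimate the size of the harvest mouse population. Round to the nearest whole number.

The marked fraction in the recapture sample should equal the marked fraction in the population: 27/75 = 300/N.
N = (300 × 75) / 27 = 22500 / 27 ≈ 833.3 → 833

N ≈ 833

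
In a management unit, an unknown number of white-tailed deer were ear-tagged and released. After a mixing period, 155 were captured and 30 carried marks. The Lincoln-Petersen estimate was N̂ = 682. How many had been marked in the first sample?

From N = M·C/R: M = N·R / C = 682·30 / 155 = 20460 / 155 = 132.

M = 132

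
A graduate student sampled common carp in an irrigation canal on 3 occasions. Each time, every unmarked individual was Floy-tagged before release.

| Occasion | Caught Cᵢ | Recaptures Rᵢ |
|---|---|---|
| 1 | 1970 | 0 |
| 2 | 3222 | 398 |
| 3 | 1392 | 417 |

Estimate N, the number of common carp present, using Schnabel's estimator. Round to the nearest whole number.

N ≈ 15,976

Marked at large before each occasion: Mᵢ = Σⱼ<ᵢ (Cⱼ − Rⱼ) → M1=0, M2=1970, M3=4794
Σ MᵢCᵢ = 0·1970 + 1970·3222 + 4794·1392 = 0 + 6347340 + 6673248 = 13020588
Σ Rᵢ = 0 + 398 + 417 = 815
N̂ = 13020588 / 815 ≈ 15976.2 → 15976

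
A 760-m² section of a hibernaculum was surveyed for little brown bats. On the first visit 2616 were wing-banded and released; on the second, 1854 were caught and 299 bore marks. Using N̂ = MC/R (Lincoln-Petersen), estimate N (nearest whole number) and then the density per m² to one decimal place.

density ≈ 21.3 little brown bats per m²

N̂ = 2616·1854/299 = 4850064/299 ≈ 16220.9 → 16221
Density = N̂ / area = 16221 / 760 ≈ 21.34 → 21.3 per m²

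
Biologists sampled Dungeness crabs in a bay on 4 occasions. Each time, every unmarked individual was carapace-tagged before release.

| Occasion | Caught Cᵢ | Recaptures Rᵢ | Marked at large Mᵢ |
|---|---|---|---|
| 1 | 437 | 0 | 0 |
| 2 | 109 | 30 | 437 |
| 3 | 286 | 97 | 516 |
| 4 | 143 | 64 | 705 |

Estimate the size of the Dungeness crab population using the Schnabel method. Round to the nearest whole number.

Σ MᵢCᵢ = 0·437 + 437·109 + 516·286 + 705·143 = 0 + 47633 + 147576 + 100815 = 296024
Σ Rᵢ = 0 + 30 + 97 + 64 = 191
N̂ = 296024 / 191 ≈ 1549.9 → 1550

N ≈ 1550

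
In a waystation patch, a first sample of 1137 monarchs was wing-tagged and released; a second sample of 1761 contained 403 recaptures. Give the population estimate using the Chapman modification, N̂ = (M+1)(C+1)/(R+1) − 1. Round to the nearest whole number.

N̂ = (1137+1)(1761+1)/(403+1) − 1 = 1138·1762/404 − 1
= 2005156/404 − 1 ≈ 4963.3 − 1 ≈ 4962.3 → 4962

N ≈ 4962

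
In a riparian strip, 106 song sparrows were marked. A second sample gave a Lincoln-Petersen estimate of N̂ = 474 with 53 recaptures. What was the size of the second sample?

C = 237

From N = M·C/R: C = N·R / M = 474·53 / 106 = 25122 / 106 = 237.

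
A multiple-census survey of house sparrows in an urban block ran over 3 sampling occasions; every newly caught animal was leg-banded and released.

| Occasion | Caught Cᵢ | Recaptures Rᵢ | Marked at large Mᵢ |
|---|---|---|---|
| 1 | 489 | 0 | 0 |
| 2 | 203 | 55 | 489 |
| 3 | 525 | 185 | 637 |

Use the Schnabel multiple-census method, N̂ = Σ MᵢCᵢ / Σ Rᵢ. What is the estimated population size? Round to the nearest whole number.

N ≈ 1807

Σ MᵢCᵢ = 0·489 + 489·203 + 637·525 = 0 + 99267 + 334425 = 433692
Σ Rᵢ = 0 + 55 + 185 = 240
N̂ = 433692 / 240 ≈ 1807.0 → 1807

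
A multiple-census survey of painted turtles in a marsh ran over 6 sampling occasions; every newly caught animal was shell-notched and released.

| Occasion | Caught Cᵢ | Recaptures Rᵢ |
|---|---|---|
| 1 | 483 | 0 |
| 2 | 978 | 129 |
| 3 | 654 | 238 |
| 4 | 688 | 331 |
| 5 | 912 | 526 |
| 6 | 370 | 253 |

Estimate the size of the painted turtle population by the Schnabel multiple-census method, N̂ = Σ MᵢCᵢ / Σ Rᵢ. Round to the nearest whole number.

Marked at large before each occasion: Mᵢ = Σⱼ<ᵢ (Cⱼ − Rⱼ) → M1=0, M2=483, M3=1332, M4=1748, M5=2105, M6=2491
Σ MᵢCᵢ = 0·483 + 483·978 + 1332·654 + 1748·688 + 2105·912 + 2491·370 = 0 + 472374 + 871128 + 1202624 + 1919760 + 921670 = 5387556
Σ Rᵢ = 0 + 129 + 238 + 331 + 526 + 253 = 1477
N̂ = 5387556 / 1477 ≈ 3647.6 → 3648

N ≈ 3648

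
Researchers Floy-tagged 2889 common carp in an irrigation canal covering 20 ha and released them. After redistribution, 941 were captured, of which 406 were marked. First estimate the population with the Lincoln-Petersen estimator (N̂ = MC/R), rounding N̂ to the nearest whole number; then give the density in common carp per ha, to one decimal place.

density ≈ 334.8 common carp per ha

N̂ = 2889·941/406 = 2718549/406 ≈ 6695.9 → 6696
Density = N̂ / area = 6696 / 20 ≈ 334.80 → 334.8 per ha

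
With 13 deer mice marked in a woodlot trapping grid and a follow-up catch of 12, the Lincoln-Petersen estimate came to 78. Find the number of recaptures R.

R = 2

From N = M·C/R: R = M·C / N = 13·12 / 78 = 156 / 78 = 2.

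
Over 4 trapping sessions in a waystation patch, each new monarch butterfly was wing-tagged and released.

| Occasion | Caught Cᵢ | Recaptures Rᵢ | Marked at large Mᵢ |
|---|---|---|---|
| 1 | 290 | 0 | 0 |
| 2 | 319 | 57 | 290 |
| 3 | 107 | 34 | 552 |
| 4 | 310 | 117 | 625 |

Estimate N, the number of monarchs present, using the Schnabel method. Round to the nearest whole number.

N ≈ 1660

Σ MᵢCᵢ = 0·290 + 290·319 + 552·107 + 625·310 = 0 + 92510 + 59064 + 193750 = 345324
Σ Rᵢ = 0 + 57 + 34 + 117 = 208
N̂ = 345324 / 208 ≈ 1660.2 → 1660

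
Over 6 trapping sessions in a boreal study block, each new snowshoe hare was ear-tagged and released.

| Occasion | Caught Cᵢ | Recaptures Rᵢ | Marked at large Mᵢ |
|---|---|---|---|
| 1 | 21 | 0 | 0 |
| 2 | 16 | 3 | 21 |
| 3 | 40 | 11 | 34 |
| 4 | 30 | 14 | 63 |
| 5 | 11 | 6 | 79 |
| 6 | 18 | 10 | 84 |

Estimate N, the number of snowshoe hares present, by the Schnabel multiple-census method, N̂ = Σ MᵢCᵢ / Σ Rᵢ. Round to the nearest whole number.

Σ MᵢCᵢ = 0·21 + 21·16 + 34·40 + 63·30 + 79·11 + 84·18 = 0 + 336 + 1360 + 1890 + 869 + 1512 = 5967
Σ Rᵢ = 0 + 3 + 11 + 14 + 6 + 10 = 44
N̂ = 5967 / 44 ≈ 135.6 → 136

N ≈ 136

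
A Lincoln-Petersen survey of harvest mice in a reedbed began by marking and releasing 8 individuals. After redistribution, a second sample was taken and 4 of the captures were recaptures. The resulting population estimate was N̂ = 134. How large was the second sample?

C = 67

From N = M·C/R: C = N·R / M = 134·4 / 8 = 536 / 8 = 67.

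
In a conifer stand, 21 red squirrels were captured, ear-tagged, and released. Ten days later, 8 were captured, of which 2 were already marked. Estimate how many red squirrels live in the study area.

N = 84

N = (21 × 8) / 2 = 168 / 2 = 84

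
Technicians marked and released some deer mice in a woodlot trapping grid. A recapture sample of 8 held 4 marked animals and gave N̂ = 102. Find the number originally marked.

From N = M·C/R: M = N·R / C = 102·4 / 8 = 408 / 8 = 51.

M = 51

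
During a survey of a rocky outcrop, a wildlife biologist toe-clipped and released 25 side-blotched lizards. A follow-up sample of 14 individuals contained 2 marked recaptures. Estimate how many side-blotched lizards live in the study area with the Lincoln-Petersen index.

N = 175

N = (25 × 14) / 2 = 350 / 2 = 175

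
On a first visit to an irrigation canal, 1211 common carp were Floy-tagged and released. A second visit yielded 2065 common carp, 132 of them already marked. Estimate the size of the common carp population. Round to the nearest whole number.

N ≈ 18,945

The marked fraction in the recapture sample should equal the marked fraction in the population: 132/2065 = 1211/N.
N = (1211 × 2065) / 132 = 2500715 / 132 ≈ 18944.8 → 18945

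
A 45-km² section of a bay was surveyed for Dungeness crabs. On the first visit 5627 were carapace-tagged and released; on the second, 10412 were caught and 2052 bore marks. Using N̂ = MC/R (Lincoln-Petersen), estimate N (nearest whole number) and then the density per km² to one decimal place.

N̂ = 5627·10412/2052 = 58588324/2052 ≈ 28551.8 → 28552
Density = N̂ / area = 28552 / 45 ≈ 634.49 → 634.5 per km²

density ≈ 634.5 Dungeness crabs per km²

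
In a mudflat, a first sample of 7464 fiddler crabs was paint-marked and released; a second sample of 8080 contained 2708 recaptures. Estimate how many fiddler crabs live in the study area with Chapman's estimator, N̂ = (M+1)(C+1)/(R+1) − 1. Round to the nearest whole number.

N̂ = (7464+1)(8080+1)/(2708+1) − 1 = 7465·8081/2709 − 1
= 60324665/2709 − 1 ≈ 22268.2 − 1 ≈ 22267.2 → 22267

N ≈ 22,267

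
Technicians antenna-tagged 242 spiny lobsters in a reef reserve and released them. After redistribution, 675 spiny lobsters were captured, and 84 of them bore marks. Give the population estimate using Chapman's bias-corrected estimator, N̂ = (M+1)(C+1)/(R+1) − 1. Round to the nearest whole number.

N̂ = (242+1)(675+1)/(84+1) − 1 = 243·676/85 − 1
= 164268/85 − 1 ≈ 1932.6 − 1 ≈ 1931.6 → 1932

N ≈ 1932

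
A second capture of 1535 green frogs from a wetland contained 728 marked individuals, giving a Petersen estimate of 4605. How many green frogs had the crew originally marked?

M = 2184

From N = M·C/R: M = N·R / C = 4605·728 / 1535 = 3352440 / 1535 = 2184.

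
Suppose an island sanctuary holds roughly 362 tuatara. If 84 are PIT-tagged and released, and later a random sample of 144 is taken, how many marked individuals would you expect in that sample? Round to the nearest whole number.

The marked fraction of the population is 84/362, so in a sample of 144 expect C·(M/N) marked.
E[R] = 84 × 144 / 362 = 12096 / 362 ≈ 33.4 → 33

expected recaptures ≈ 33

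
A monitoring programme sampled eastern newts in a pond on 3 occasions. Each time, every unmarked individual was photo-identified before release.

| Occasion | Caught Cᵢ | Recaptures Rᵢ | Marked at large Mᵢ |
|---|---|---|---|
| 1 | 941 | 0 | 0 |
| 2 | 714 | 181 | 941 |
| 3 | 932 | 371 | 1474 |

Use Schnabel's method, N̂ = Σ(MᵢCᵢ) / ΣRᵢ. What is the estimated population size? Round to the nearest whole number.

Σ MᵢCᵢ = 0·941 + 941·714 + 1474·932 = 0 + 671874 + 1373768 = 2045642
Σ Rᵢ = 0 + 181 + 371 = 552
N̂ = 2045642 / 552 ≈ 3705.9 → 3706

N ≈ 3706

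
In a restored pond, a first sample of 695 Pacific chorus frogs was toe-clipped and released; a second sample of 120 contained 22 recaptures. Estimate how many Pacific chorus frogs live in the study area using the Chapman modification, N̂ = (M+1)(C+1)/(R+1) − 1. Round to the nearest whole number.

N̂ = (695+1)(120+1)/(22+1) − 1 = 696·121/23 − 1
= 84216/23 − 1 ≈ 3661.6 − 1 ≈ 3660.6 → 3661

N ≈ 3661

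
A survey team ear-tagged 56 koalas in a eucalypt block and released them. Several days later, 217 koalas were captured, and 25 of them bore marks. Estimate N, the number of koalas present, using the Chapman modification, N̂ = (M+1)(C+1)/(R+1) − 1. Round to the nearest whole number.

N ≈ 477

N̂ = (56+1)(217+1)/(25+1) − 1 = 57·218/26 − 1
= 12426/26 − 1 ≈ 477.9 − 1 ≈ 476.9 → 477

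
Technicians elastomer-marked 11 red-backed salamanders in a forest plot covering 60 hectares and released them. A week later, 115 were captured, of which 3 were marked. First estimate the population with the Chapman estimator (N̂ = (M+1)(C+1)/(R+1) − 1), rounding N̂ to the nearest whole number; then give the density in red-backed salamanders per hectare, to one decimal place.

N̂ = 12·116/4 − 1 = 1392/4 − 1 = 347
Density = N̂ / area = 347 / 60 ≈ 5.78 → 5.8 per hectare

density ≈ 5.8 red-backed salamanders per hectare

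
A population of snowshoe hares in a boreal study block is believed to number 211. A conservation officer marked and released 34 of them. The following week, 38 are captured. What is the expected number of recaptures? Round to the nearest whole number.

Expected recaptures E[R] = M·C / N.
E[R] = 34 × 38 / 211 = 1292 / 211 ≈ 6.1 → 6

expected recaptures ≈ 6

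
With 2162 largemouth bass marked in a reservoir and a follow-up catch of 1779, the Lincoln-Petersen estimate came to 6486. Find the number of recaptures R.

R = 593

From N = M·C/R: R = M·C / N = 2162·1779 / 6486 = 3846198 / 6486 = 593.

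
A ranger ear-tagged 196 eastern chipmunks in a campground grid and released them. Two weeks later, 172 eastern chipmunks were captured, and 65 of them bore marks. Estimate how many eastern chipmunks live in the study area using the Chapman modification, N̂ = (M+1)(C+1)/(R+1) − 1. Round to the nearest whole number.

N ≈ 515

N̂ = (196+1)(172+1)/(65+1) − 1 = 197·173/66 − 1
= 34081/66 − 1 ≈ 516.4 − 1 ≈ 515.4 → 515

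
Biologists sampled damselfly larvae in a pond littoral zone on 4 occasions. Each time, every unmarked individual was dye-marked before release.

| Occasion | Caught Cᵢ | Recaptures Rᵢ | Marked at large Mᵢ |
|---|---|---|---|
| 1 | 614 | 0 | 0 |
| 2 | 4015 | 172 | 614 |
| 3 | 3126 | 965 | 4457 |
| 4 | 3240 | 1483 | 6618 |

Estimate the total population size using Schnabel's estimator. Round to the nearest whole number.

Σ MᵢCᵢ = 0·614 + 614·4015 + 4457·3126 + 6618·3240 = 0 + 2465210 + 13932582 + 21442320 = 37840112
Σ Rᵢ = 0 + 172 + 965 + 1483 = 2620
N̂ = 37840112 / 2620 ≈ 14442.8 → 14443

N ≈ 14,443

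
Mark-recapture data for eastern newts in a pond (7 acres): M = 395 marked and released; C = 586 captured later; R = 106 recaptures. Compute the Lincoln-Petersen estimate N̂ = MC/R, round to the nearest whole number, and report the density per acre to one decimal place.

density ≈ 312.0 eastern newts per acre

N̂ = 395·586/106 = 231470/106 ≈ 2183.7 → 2184
Density = N̂ / area = 2184 / 7 = 312.0 per acre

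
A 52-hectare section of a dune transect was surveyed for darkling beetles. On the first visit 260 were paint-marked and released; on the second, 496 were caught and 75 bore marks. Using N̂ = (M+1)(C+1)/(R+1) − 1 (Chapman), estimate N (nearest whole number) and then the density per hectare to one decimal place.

density ≈ 32.8 darkling beetles per hectare

N̂ = 261·497/76 − 1 = 129717/76 − 1 ≈ 1705.8 → 1706
Density = N̂ / area = 1706 / 52 ≈ 32.81 → 32.8 per hectare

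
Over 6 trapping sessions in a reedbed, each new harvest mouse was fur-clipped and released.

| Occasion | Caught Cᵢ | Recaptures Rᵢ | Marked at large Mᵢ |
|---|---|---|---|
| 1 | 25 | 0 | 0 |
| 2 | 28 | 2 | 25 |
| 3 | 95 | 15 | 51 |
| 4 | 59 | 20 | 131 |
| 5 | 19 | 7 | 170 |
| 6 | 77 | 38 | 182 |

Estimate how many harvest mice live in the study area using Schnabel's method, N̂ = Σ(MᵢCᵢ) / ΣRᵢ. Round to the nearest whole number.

Σ MᵢCᵢ = 0·25 + 25·28 + 51·95 + 131·59 + 170·19 + 182·77 = 0 + 700 + 4845 + 7729 + 3230 + 14014 = 30518
Σ Rᵢ = 0 + 2 + 15 + 20 + 7 + 38 = 82
N̂ = 30518 / 82 ≈ 372.2 → 372

N ≈ 372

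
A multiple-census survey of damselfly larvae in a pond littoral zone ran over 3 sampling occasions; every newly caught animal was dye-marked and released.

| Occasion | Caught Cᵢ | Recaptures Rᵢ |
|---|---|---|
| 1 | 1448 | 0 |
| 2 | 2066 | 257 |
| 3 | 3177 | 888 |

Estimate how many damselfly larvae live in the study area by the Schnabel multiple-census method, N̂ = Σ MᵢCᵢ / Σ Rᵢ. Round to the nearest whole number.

N ≈ 11,650

Marked at large before each occasion: Mᵢ = Σⱼ<ᵢ (Cⱼ − Rⱼ) → M1=0, M2=1448, M3=3257
Σ MᵢCᵢ = 0·1448 + 1448·2066 + 3257·3177 = 0 + 2991568 + 10347489 = 13339057
Σ Rᵢ = 0 + 257 + 888 = 1145
N̂ = 13339057 / 1145 ≈ 11649.8 → 11650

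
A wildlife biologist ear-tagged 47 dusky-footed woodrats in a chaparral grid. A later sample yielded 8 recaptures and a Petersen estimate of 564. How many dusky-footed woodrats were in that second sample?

C = 96

From N = M·C/R: C = N·R / M = 564·8 / 47 = 4512 / 47 = 96.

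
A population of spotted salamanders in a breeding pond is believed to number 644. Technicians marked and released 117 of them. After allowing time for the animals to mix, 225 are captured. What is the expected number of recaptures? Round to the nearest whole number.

Expected recaptures E[R] = M·C / N.
E[R] = 117 × 225 / 644 = 26325 / 644 ≈ 40.9 → 41

expected recaptures ≈ 41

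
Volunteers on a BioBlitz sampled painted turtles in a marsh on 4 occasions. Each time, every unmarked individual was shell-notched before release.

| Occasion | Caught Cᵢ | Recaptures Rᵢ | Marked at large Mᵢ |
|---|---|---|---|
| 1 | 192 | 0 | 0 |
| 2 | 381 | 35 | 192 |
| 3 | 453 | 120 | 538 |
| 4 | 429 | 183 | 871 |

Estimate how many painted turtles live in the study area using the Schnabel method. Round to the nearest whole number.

Σ MᵢCᵢ = 0·192 + 192·381 + 538·453 + 871·429 = 0 + 73152 + 243714 + 373659 = 690525
Σ Rᵢ = 0 + 35 + 120 + 183 = 338
N̂ = 690525 / 338 ≈ 2043.0 → 2043

N ≈ 2043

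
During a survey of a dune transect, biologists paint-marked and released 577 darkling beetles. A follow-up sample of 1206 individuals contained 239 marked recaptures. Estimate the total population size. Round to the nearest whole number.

N ≈ 2912

The marked fraction in the recapture sample should equal the marked fraction in the population: 239/1206 = 577/N.
N = (577 × 1206) / 239 = 695862 / 239 ≈ 2911.6 → 2912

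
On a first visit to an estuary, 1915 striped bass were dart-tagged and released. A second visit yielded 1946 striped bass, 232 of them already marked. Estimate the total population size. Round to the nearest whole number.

N = (1915 × 1946) / 232 = 3726590 / 232 ≈ 16062.9 → 16063

N ≈ 16,063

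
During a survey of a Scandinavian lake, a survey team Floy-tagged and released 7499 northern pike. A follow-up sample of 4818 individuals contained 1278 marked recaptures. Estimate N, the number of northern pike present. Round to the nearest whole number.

N = (7499 × 4818) / 1278 = 36130182 / 1278 ≈ 28270.9 → 28271

N ≈ 28,271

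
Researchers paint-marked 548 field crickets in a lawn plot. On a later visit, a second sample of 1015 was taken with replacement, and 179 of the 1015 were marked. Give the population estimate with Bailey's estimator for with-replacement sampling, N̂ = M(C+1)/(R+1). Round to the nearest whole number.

N ≈ 3093

N̂ = 548·(1015+1)/(179+1) = 548·1016/180 = 556768/180 ≈ 3093.2 → 3093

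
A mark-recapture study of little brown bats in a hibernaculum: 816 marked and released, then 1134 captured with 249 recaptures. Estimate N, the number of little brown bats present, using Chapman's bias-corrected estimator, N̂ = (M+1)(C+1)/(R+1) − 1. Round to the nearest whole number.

N̂ = (816+1)(1134+1)/(249+1) − 1 = 817·1135/250 − 1
= 927295/250 − 1 ≈ 3709.2 − 1 ≈ 3708.2 → 3708

N ≈ 3708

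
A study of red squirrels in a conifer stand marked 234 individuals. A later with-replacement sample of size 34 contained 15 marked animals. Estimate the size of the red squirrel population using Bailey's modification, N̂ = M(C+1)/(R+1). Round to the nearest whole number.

N ≈ 512

N̂ = 234·(34+1)/(15+1) = 234·35/16 = 8190/16 ≈ 511.9 → 512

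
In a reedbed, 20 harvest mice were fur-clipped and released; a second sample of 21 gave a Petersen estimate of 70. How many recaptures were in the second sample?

R = 6

From N = M·C/R: R = M·C / N = 20·21 / 70 = 420 / 70 = 6.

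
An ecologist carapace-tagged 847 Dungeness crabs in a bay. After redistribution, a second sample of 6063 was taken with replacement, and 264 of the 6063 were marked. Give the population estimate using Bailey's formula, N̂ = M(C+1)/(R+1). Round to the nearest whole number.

N ≈ 19,382

N̂ = 847·(6063+1)/(264+1) = 847·6064/265 = 5136208/265 ≈ 19381.9 → 19382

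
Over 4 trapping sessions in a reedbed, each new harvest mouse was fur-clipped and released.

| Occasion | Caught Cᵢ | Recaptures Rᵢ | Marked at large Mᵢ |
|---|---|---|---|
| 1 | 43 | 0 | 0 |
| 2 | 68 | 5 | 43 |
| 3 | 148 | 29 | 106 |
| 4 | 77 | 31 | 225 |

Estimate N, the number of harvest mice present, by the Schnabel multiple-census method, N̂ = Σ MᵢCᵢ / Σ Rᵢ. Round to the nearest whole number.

N ≈ 553

Σ MᵢCᵢ = 0·43 + 43·68 + 106·148 + 225·77 = 0 + 2924 + 15688 + 17325 = 35937
Σ Rᵢ = 0 + 5 + 29 + 31 = 65
N̂ = 35937 / 65 ≈ 552.9 → 553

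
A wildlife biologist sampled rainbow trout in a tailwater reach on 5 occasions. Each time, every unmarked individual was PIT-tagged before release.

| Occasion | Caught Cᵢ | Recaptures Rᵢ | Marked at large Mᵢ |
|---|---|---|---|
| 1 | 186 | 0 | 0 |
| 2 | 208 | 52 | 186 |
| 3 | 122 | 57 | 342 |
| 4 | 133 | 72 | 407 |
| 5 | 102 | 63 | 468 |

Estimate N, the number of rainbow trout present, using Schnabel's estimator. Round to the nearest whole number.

Σ MᵢCᵢ = 0·186 + 186·208 + 342·122 + 407·133 + 468·102 = 0 + 38688 + 41724 + 54131 + 47736 = 182279
Σ Rᵢ = 0 + 52 + 57 + 72 + 63 = 244
N̂ = 182279 / 244 ≈ 747.0 → 747

N ≈ 747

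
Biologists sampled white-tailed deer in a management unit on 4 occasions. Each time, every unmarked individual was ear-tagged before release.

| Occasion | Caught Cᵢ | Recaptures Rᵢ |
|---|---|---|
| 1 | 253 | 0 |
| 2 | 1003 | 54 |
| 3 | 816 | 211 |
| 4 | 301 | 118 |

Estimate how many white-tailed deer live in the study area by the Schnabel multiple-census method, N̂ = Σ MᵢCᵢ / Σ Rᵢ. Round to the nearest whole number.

N ≈ 4644

Marked at large before each occasion: Mᵢ = Σⱼ<ᵢ (Cⱼ − Rⱼ) → M1=0, M2=253, M3=1202, M4=1807
Σ MᵢCᵢ = 0·253 + 253·1003 + 1202·816 + 1807·301 = 0 + 253759 + 980832 + 543907 = 1778498
Σ Rᵢ = 0 + 54 + 211 + 118 = 383
N̂ = 1778498 / 383 ≈ 4643.6 → 4644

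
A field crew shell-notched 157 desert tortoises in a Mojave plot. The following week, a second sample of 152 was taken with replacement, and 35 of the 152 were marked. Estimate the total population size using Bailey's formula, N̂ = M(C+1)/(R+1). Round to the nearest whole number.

N̂ = 157·(152+1)/(35+1) = 157·153/36 = 24021/36 ≈ 667.2 → 667

N ≈ 667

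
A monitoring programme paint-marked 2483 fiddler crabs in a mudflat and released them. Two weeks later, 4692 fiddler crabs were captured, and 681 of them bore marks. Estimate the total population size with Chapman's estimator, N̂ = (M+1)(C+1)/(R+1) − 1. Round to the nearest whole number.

N ≈ 17,092

N̂ = (2483+1)(4692+1)/(681+1) − 1 = 2484·4693/682 − 1
= 11657412/682 − 1 ≈ 17093.0 − 1 ≈ 17092.0 → 17092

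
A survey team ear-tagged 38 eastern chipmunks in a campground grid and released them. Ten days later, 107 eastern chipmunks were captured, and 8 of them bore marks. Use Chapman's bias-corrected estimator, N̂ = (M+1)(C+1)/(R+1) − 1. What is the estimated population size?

N̂ = (38+1)(107+1)/(8+1) − 1 = 39·108/9 − 1
= 4212/9 − 1 = 468 − 1 = 467

N = 467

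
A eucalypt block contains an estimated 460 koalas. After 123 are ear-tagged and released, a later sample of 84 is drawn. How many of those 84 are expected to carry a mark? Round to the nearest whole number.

expected recaptures ≈ 22

The marked fraction of the population is 123/460, so in a sample of 84 expect C·(M/N) marked.
E[R] = 123 × 84 / 460 = 10332 / 460 ≈ 22.46 → 22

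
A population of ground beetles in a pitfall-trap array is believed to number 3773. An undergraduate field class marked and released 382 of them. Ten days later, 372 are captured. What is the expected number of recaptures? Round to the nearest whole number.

Expected recaptures E[R] = M·C / N.
E[R] = 382 × 372 / 3773 = 142104 / 3773 ≈ 37.7 → 38

expected recaptures ≈ 38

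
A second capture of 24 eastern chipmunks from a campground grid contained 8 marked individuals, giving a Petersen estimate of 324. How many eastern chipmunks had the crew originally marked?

M = 108

From N = M·C/R: M = N·R / C = 324·8 / 24 = 2592 / 24 = 108.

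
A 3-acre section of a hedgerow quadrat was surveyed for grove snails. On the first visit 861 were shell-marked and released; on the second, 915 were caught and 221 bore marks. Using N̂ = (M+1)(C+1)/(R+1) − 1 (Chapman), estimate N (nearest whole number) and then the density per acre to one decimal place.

N̂ = 862·916/222 − 1 = 789592/222 − 1 ≈ 3555.7 → 3556
Density = N̂ / area = 3556 / 3 ≈ 1185.33 → 1185.3 per acre

density ≈ 1185.3 grove snails per acre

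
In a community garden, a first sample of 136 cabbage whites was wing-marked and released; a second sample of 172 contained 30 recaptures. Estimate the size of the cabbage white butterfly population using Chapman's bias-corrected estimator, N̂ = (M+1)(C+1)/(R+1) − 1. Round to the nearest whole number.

N ≈ 764

N̂ = (136+1)(172+1)/(30+1) − 1 = 137·173/31 − 1
= 23701/31 − 1 ≈ 764.5 − 1 ≈ 763.5 → 764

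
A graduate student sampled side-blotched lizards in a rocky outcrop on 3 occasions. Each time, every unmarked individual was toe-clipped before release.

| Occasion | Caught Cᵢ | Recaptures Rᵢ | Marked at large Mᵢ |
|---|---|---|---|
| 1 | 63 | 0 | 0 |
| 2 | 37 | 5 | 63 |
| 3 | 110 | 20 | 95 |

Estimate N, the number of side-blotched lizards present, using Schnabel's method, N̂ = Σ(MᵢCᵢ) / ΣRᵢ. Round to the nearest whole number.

N ≈ 511

Σ MᵢCᵢ = 0·63 + 63·37 + 95·110 = 0 + 2331 + 10450 = 12781
Σ Rᵢ = 0 + 5 + 20 = 25
N̂ = 12781 / 25 ≈ 511.2 → 511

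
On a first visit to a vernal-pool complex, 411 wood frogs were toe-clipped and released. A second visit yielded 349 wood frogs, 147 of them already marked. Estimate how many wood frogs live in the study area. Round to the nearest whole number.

N = (411 × 349) / 147 = 143439 / 147 ≈ 975.8 → 976

N ≈ 976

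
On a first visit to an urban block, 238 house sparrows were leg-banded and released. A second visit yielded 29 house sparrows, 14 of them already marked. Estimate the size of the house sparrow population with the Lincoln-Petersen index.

N = (238 × 29) / 14 = 6902 / 14 = 493

N = 493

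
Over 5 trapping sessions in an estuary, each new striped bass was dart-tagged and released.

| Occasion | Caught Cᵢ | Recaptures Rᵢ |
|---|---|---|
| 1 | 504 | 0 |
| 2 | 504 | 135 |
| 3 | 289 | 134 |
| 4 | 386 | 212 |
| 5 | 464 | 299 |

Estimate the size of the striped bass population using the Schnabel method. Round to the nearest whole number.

N ≈ 1873

Marked at large before each occasion: Mᵢ = Σⱼ<ᵢ (Cⱼ − Rⱼ) → M1=0, M2=504, M3=873, M4=1028, M5=1202
Σ MᵢCᵢ = 0·504 + 504·504 + 873·289 + 1028·386 + 1202·464 = 0 + 254016 + 252297 + 396808 + 557728 = 1460849
Σ Rᵢ = 0 + 135 + 134 + 212 + 299 = 780
N̂ = 1460849 / 780 ≈ 1872.9 → 1873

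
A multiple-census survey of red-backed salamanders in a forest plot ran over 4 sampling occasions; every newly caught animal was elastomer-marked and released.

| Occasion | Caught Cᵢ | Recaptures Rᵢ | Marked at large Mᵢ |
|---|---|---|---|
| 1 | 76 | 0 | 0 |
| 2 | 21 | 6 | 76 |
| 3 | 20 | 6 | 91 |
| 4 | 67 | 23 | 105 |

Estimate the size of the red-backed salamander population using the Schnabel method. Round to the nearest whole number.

Σ MᵢCᵢ = 0·76 + 76·21 + 91·20 + 105·67 = 0 + 1596 + 1820 + 7035 = 10451
Σ Rᵢ = 0 + 6 + 6 + 23 = 35
N̂ = 10451 / 35 ≈ 298.6 → 299

N ≈ 299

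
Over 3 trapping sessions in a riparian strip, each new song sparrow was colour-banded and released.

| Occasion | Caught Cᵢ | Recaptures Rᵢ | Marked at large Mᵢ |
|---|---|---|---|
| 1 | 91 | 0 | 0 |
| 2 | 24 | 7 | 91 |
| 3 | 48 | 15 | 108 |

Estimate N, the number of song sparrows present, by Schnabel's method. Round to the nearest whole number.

N ≈ 335

Σ MᵢCᵢ = 0·91 + 91·24 + 108·48 = 0 + 2184 + 5184 = 7368
Σ Rᵢ = 0 + 7 + 15 = 22
N̂ = 7368 / 22 ≈ 334.9 → 335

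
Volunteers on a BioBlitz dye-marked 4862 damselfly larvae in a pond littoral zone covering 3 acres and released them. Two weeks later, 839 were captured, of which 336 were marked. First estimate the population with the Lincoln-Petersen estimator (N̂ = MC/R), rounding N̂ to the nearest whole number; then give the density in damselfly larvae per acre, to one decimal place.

N̂ = 4862·839/336 = 4079218/336 ≈ 12140.5 → 12141
Density = N̂ / area = 12141 / 3 = 4047.0 per acre

density ≈ 4047.0 damselfly larvae per acre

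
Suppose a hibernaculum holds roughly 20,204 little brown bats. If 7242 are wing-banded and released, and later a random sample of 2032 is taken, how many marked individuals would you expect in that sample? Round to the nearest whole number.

Expected recaptures E[R] = M·C / N.
E[R] = 7242 × 2032 / 20204 = 14715744 / 20204 ≈ 728.4 → 728

expected recaptures ≈ 728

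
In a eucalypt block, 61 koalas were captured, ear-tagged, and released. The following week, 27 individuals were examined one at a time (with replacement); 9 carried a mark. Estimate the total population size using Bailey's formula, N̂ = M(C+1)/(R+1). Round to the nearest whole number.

N̂ = 61·(27+1)/(9+1) = 61·28/10 = 1708/10 ≈ 170.8 → 171

N ≈ 171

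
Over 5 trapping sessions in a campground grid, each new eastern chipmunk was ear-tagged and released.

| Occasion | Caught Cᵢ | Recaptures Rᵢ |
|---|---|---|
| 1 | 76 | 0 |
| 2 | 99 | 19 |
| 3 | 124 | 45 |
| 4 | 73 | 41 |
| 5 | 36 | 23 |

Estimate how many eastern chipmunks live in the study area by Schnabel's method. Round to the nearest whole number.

Marked at large before each occasion: Mᵢ = Σⱼ<ᵢ (Cⱼ − Rⱼ) → M1=0, M2=76, M3=156, M4=235, M5=267
Σ MᵢCᵢ = 0·76 + 76·99 + 156·124 + 235·73 + 267·36 = 0 + 7524 + 19344 + 17155 + 9612 = 53635
Σ Rᵢ = 0 + 19 + 45 + 41 + 23 = 128
N̂ = 53635 / 128 ≈ 419.0 → 419

N ≈ 419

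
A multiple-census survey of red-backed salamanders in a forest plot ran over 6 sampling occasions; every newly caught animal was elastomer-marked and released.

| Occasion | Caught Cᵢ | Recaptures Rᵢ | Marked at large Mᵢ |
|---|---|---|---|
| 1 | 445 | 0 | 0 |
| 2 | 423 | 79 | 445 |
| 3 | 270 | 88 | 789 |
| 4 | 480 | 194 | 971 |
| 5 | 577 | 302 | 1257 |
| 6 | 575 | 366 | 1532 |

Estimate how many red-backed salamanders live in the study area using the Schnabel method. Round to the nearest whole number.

Σ MᵢCᵢ = 0·445 + 445·423 + 789·270 + 971·480 + 1257·577 + 1532·575 = 0 + 188235 + 213030 + 466080 + 725289 + 880900 = 2473534
Σ Rᵢ = 0 + 79 + 88 + 194 + 302 + 366 = 1029
N̂ = 2473534 / 1029 ≈ 2403.8 → 2404

N ≈ 2404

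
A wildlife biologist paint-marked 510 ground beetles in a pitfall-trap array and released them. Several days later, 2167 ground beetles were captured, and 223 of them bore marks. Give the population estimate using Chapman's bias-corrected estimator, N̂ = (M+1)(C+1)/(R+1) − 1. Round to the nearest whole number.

N̂ = (510+1)(2167+1)/(223+1) − 1 = 511·2168/224 − 1
= 1107848/224 − 1 ≈ 4945.8 − 1 ≈ 4944.8 → 4945

N ≈ 4945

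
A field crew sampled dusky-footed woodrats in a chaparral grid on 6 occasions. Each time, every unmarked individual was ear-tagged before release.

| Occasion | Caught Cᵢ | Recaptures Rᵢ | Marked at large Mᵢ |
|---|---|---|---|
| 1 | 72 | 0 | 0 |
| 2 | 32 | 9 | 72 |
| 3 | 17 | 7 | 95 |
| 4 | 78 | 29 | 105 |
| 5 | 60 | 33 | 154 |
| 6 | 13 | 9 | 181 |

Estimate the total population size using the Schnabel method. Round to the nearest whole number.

N ≈ 272

Σ MᵢCᵢ = 0·72 + 72·32 + 95·17 + 105·78 + 154·60 + 181·13 = 0 + 2304 + 1615 + 8190 + 9240 + 2353 = 23702
Σ Rᵢ = 0 + 9 + 7 + 29 + 33 + 9 = 87
N̂ = 23702 / 87 ≈ 272.4 → 272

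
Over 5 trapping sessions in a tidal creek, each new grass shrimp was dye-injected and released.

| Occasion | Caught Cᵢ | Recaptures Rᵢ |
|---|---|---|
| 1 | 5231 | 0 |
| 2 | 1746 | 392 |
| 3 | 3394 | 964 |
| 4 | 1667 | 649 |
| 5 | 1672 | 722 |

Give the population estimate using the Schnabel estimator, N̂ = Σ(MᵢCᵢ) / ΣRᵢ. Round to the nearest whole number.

Marked at large before each occasion: Mᵢ = Σⱼ<ᵢ (Cⱼ − Rⱼ) → M1=0, M2=5231, M3=6585, M4=9015, M5=10033
Σ MᵢCᵢ = 0·5231 + 5231·1746 + 6585·3394 + 9015·1667 + 10033·1672 = 0 + 9133326 + 22349490 + 15028005 + 16775176 = 63285997
Σ Rᵢ = 0 + 392 + 964 + 649 + 722 = 2727
N̂ = 63285997 / 2727 ≈ 23207.2 → 23207

N ≈ 23,207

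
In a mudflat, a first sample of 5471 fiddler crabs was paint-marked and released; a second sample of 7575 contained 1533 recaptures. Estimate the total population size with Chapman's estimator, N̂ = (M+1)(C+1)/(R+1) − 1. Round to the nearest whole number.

N̂ = (5471+1)(7575+1)/(1533+1) − 1 = 5472·7576/1534 − 1
= 41455872/1534 − 1 ≈ 27024.7 − 1 ≈ 27023.7 → 27024

N ≈ 27,024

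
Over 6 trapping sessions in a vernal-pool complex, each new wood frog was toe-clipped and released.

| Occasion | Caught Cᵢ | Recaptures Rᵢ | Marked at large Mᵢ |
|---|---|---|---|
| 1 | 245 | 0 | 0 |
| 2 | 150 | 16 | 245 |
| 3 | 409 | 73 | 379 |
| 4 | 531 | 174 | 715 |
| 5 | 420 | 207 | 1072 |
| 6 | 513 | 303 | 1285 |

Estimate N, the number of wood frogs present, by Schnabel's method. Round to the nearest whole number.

N ≈ 2174

Σ MᵢCᵢ = 0·245 + 245·150 + 379·409 + 715·531 + 1072·420 + 1285·513 = 0 + 36750 + 155011 + 379665 + 450240 + 659205 = 1680871
Σ Rᵢ = 0 + 16 + 73 + 174 + 207 + 303 = 773
N̂ = 1680871 / 773 ≈ 2174.48 → 2174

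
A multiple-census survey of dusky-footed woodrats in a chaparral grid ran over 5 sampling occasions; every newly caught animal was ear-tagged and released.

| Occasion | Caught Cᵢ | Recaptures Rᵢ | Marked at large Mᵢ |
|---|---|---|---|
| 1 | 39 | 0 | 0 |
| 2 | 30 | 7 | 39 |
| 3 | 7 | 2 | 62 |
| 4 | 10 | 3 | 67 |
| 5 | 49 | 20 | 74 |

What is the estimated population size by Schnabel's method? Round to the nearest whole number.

Σ MᵢCᵢ = 0·39 + 39·30 + 62·7 + 67·10 + 74·49 = 0 + 1170 + 434 + 670 + 3626 = 5900
Σ Rᵢ = 0 + 7 + 2 + 3 + 20 = 32
N̂ = 5900 / 32 ≈ 184.4 → 184

N ≈ 184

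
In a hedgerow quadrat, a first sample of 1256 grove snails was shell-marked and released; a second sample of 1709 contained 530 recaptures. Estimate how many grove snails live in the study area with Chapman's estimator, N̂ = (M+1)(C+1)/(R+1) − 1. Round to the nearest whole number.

N̂ = (1256+1)(1709+1)/(530+1) − 1 = 1257·1710/531 − 1
= 2149470/531 − 1 ≈ 4048.0 − 1 ≈ 4047.0 → 4047

N ≈ 4047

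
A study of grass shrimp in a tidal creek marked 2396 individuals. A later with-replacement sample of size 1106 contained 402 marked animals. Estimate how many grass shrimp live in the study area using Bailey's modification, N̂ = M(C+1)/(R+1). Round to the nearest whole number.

N̂ = 2396·(1106+1)/(402+1) = 2396·1107/403 = 2652372/403 ≈ 6581.6 → 6582

N ≈ 6582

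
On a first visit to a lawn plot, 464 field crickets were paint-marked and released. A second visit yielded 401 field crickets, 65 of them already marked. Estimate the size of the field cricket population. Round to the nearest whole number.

N = (464 × 401) / 65 = 186064 / 65 ≈ 2862.5 → 2863

N ≈ 2863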